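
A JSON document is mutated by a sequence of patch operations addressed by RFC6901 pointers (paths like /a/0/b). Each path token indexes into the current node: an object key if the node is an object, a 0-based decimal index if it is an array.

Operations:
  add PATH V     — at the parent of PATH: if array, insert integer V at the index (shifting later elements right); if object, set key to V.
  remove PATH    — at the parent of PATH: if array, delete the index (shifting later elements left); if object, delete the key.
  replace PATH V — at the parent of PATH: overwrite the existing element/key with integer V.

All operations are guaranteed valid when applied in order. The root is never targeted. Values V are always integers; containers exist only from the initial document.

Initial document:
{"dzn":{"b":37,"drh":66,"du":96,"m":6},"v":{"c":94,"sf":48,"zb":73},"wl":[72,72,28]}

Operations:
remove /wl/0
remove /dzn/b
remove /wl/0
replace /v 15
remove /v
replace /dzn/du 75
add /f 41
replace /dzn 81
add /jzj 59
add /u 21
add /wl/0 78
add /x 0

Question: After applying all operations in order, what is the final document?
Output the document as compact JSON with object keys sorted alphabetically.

After op 1 (remove /wl/0): {"dzn":{"b":37,"drh":66,"du":96,"m":6},"v":{"c":94,"sf":48,"zb":73},"wl":[72,28]}
After op 2 (remove /dzn/b): {"dzn":{"drh":66,"du":96,"m":6},"v":{"c":94,"sf":48,"zb":73},"wl":[72,28]}
After op 3 (remove /wl/0): {"dzn":{"drh":66,"du":96,"m":6},"v":{"c":94,"sf":48,"zb":73},"wl":[28]}
After op 4 (replace /v 15): {"dzn":{"drh":66,"du":96,"m":6},"v":15,"wl":[28]}
After op 5 (remove /v): {"dzn":{"drh":66,"du":96,"m":6},"wl":[28]}
After op 6 (replace /dzn/du 75): {"dzn":{"drh":66,"du":75,"m":6},"wl":[28]}
After op 7 (add /f 41): {"dzn":{"drh":66,"du":75,"m":6},"f":41,"wl":[28]}
After op 8 (replace /dzn 81): {"dzn":81,"f":41,"wl":[28]}
After op 9 (add /jzj 59): {"dzn":81,"f":41,"jzj":59,"wl":[28]}
After op 10 (add /u 21): {"dzn":81,"f":41,"jzj":59,"u":21,"wl":[28]}
After op 11 (add /wl/0 78): {"dzn":81,"f":41,"jzj":59,"u":21,"wl":[78,28]}
After op 12 (add /x 0): {"dzn":81,"f":41,"jzj":59,"u":21,"wl":[78,28],"x":0}

Answer: {"dzn":81,"f":41,"jzj":59,"u":21,"wl":[78,28],"x":0}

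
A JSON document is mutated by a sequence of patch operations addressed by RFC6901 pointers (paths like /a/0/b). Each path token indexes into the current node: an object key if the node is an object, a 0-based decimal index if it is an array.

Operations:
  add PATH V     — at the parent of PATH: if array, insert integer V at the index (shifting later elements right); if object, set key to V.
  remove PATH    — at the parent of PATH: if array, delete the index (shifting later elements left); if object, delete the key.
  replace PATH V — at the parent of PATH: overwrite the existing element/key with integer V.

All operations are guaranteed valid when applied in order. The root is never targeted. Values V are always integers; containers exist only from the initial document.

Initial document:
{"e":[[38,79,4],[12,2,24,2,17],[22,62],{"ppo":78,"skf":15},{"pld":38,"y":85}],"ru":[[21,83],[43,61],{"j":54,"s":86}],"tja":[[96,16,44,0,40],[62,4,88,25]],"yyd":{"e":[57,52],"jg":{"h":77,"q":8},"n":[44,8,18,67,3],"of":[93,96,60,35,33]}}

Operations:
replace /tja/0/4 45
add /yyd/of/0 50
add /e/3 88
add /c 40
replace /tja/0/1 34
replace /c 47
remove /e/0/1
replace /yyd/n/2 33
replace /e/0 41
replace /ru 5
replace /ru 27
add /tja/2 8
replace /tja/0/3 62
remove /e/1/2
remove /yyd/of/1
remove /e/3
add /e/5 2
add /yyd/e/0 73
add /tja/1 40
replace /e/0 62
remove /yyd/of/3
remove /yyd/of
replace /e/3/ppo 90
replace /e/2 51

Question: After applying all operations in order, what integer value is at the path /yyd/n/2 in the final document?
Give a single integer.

Answer: 33

Derivation:
After op 1 (replace /tja/0/4 45): {"e":[[38,79,4],[12,2,24,2,17],[22,62],{"ppo":78,"skf":15},{"pld":38,"y":85}],"ru":[[21,83],[43,61],{"j":54,"s":86}],"tja":[[96,16,44,0,45],[62,4,88,25]],"yyd":{"e":[57,52],"jg":{"h":77,"q":8},"n":[44,8,18,67,3],"of":[93,96,60,35,33]}}
After op 2 (add /yyd/of/0 50): {"e":[[38,79,4],[12,2,24,2,17],[22,62],{"ppo":78,"skf":15},{"pld":38,"y":85}],"ru":[[21,83],[43,61],{"j":54,"s":86}],"tja":[[96,16,44,0,45],[62,4,88,25]],"yyd":{"e":[57,52],"jg":{"h":77,"q":8},"n":[44,8,18,67,3],"of":[50,93,96,60,35,33]}}
After op 3 (add /e/3 88): {"e":[[38,79,4],[12,2,24,2,17],[22,62],88,{"ppo":78,"skf":15},{"pld":38,"y":85}],"ru":[[21,83],[43,61],{"j":54,"s":86}],"tja":[[96,16,44,0,45],[62,4,88,25]],"yyd":{"e":[57,52],"jg":{"h":77,"q":8},"n":[44,8,18,67,3],"of":[50,93,96,60,35,33]}}
After op 4 (add /c 40): {"c":40,"e":[[38,79,4],[12,2,24,2,17],[22,62],88,{"ppo":78,"skf":15},{"pld":38,"y":85}],"ru":[[21,83],[43,61],{"j":54,"s":86}],"tja":[[96,16,44,0,45],[62,4,88,25]],"yyd":{"e":[57,52],"jg":{"h":77,"q":8},"n":[44,8,18,67,3],"of":[50,93,96,60,35,33]}}
After op 5 (replace /tja/0/1 34): {"c":40,"e":[[38,79,4],[12,2,24,2,17],[22,62],88,{"ppo":78,"skf":15},{"pld":38,"y":85}],"ru":[[21,83],[43,61],{"j":54,"s":86}],"tja":[[96,34,44,0,45],[62,4,88,25]],"yyd":{"e":[57,52],"jg":{"h":77,"q":8},"n":[44,8,18,67,3],"of":[50,93,96,60,35,33]}}
After op 6 (replace /c 47): {"c":47,"e":[[38,79,4],[12,2,24,2,17],[22,62],88,{"ppo":78,"skf":15},{"pld":38,"y":85}],"ru":[[21,83],[43,61],{"j":54,"s":86}],"tja":[[96,34,44,0,45],[62,4,88,25]],"yyd":{"e":[57,52],"jg":{"h":77,"q":8},"n":[44,8,18,67,3],"of":[50,93,96,60,35,33]}}
After op 7 (remove /e/0/1): {"c":47,"e":[[38,4],[12,2,24,2,17],[22,62],88,{"ppo":78,"skf":15},{"pld":38,"y":85}],"ru":[[21,83],[43,61],{"j":54,"s":86}],"tja":[[96,34,44,0,45],[62,4,88,25]],"yyd":{"e":[57,52],"jg":{"h":77,"q":8},"n":[44,8,18,67,3],"of":[50,93,96,60,35,33]}}
After op 8 (replace /yyd/n/2 33): {"c":47,"e":[[38,4],[12,2,24,2,17],[22,62],88,{"ppo":78,"skf":15},{"pld":38,"y":85}],"ru":[[21,83],[43,61],{"j":54,"s":86}],"tja":[[96,34,44,0,45],[62,4,88,25]],"yyd":{"e":[57,52],"jg":{"h":77,"q":8},"n":[44,8,33,67,3],"of":[50,93,96,60,35,33]}}
After op 9 (replace /e/0 41): {"c":47,"e":[41,[12,2,24,2,17],[22,62],88,{"ppo":78,"skf":15},{"pld":38,"y":85}],"ru":[[21,83],[43,61],{"j":54,"s":86}],"tja":[[96,34,44,0,45],[62,4,88,25]],"yyd":{"e":[57,52],"jg":{"h":77,"q":8},"n":[44,8,33,67,3],"of":[50,93,96,60,35,33]}}
After op 10 (replace /ru 5): {"c":47,"e":[41,[12,2,24,2,17],[22,62],88,{"ppo":78,"skf":15},{"pld":38,"y":85}],"ru":5,"tja":[[96,34,44,0,45],[62,4,88,25]],"yyd":{"e":[57,52],"jg":{"h":77,"q":8},"n":[44,8,33,67,3],"of":[50,93,96,60,35,33]}}
After op 11 (replace /ru 27): {"c":47,"e":[41,[12,2,24,2,17],[22,62],88,{"ppo":78,"skf":15},{"pld":38,"y":85}],"ru":27,"tja":[[96,34,44,0,45],[62,4,88,25]],"yyd":{"e":[57,52],"jg":{"h":77,"q":8},"n":[44,8,33,67,3],"of":[50,93,96,60,35,33]}}
After op 12 (add /tja/2 8): {"c":47,"e":[41,[12,2,24,2,17],[22,62],88,{"ppo":78,"skf":15},{"pld":38,"y":85}],"ru":27,"tja":[[96,34,44,0,45],[62,4,88,25],8],"yyd":{"e":[57,52],"jg":{"h":77,"q":8},"n":[44,8,33,67,3],"of":[50,93,96,60,35,33]}}
After op 13 (replace /tja/0/3 62): {"c":47,"e":[41,[12,2,24,2,17],[22,62],88,{"ppo":78,"skf":15},{"pld":38,"y":85}],"ru":27,"tja":[[96,34,44,62,45],[62,4,88,25],8],"yyd":{"e":[57,52],"jg":{"h":77,"q":8},"n":[44,8,33,67,3],"of":[50,93,96,60,35,33]}}
After op 14 (remove /e/1/2): {"c":47,"e":[41,[12,2,2,17],[22,62],88,{"ppo":78,"skf":15},{"pld":38,"y":85}],"ru":27,"tja":[[96,34,44,62,45],[62,4,88,25],8],"yyd":{"e":[57,52],"jg":{"h":77,"q":8},"n":[44,8,33,67,3],"of":[50,93,96,60,35,33]}}
After op 15 (remove /yyd/of/1): {"c":47,"e":[41,[12,2,2,17],[22,62],88,{"ppo":78,"skf":15},{"pld":38,"y":85}],"ru":27,"tja":[[96,34,44,62,45],[62,4,88,25],8],"yyd":{"e":[57,52],"jg":{"h":77,"q":8},"n":[44,8,33,67,3],"of":[50,96,60,35,33]}}
After op 16 (remove /e/3): {"c":47,"e":[41,[12,2,2,17],[22,62],{"ppo":78,"skf":15},{"pld":38,"y":85}],"ru":27,"tja":[[96,34,44,62,45],[62,4,88,25],8],"yyd":{"e":[57,52],"jg":{"h":77,"q":8},"n":[44,8,33,67,3],"of":[50,96,60,35,33]}}
After op 17 (add /e/5 2): {"c":47,"e":[41,[12,2,2,17],[22,62],{"ppo":78,"skf":15},{"pld":38,"y":85},2],"ru":27,"tja":[[96,34,44,62,45],[62,4,88,25],8],"yyd":{"e":[57,52],"jg":{"h":77,"q":8},"n":[44,8,33,67,3],"of":[50,96,60,35,33]}}
After op 18 (add /yyd/e/0 73): {"c":47,"e":[41,[12,2,2,17],[22,62],{"ppo":78,"skf":15},{"pld":38,"y":85},2],"ru":27,"tja":[[96,34,44,62,45],[62,4,88,25],8],"yyd":{"e":[73,57,52],"jg":{"h":77,"q":8},"n":[44,8,33,67,3],"of":[50,96,60,35,33]}}
After op 19 (add /tja/1 40): {"c":47,"e":[41,[12,2,2,17],[22,62],{"ppo":78,"skf":15},{"pld":38,"y":85},2],"ru":27,"tja":[[96,34,44,62,45],40,[62,4,88,25],8],"yyd":{"e":[73,57,52],"jg":{"h":77,"q":8},"n":[44,8,33,67,3],"of":[50,96,60,35,33]}}
After op 20 (replace /e/0 62): {"c":47,"e":[62,[12,2,2,17],[22,62],{"ppo":78,"skf":15},{"pld":38,"y":85},2],"ru":27,"tja":[[96,34,44,62,45],40,[62,4,88,25],8],"yyd":{"e":[73,57,52],"jg":{"h":77,"q":8},"n":[44,8,33,67,3],"of":[50,96,60,35,33]}}
After op 21 (remove /yyd/of/3): {"c":47,"e":[62,[12,2,2,17],[22,62],{"ppo":78,"skf":15},{"pld":38,"y":85},2],"ru":27,"tja":[[96,34,44,62,45],40,[62,4,88,25],8],"yyd":{"e":[73,57,52],"jg":{"h":77,"q":8},"n":[44,8,33,67,3],"of":[50,96,60,33]}}
After op 22 (remove /yyd/of): {"c":47,"e":[62,[12,2,2,17],[22,62],{"ppo":78,"skf":15},{"pld":38,"y":85},2],"ru":27,"tja":[[96,34,44,62,45],40,[62,4,88,25],8],"yyd":{"e":[73,57,52],"jg":{"h":77,"q":8},"n":[44,8,33,67,3]}}
After op 23 (replace /e/3/ppo 90): {"c":47,"e":[62,[12,2,2,17],[22,62],{"ppo":90,"skf":15},{"pld":38,"y":85},2],"ru":27,"tja":[[96,34,44,62,45],40,[62,4,88,25],8],"yyd":{"e":[73,57,52],"jg":{"h":77,"q":8},"n":[44,8,33,67,3]}}
After op 24 (replace /e/2 51): {"c":47,"e":[62,[12,2,2,17],51,{"ppo":90,"skf":15},{"pld":38,"y":85},2],"ru":27,"tja":[[96,34,44,62,45],40,[62,4,88,25],8],"yyd":{"e":[73,57,52],"jg":{"h":77,"q":8},"n":[44,8,33,67,3]}}
Value at /yyd/n/2: 33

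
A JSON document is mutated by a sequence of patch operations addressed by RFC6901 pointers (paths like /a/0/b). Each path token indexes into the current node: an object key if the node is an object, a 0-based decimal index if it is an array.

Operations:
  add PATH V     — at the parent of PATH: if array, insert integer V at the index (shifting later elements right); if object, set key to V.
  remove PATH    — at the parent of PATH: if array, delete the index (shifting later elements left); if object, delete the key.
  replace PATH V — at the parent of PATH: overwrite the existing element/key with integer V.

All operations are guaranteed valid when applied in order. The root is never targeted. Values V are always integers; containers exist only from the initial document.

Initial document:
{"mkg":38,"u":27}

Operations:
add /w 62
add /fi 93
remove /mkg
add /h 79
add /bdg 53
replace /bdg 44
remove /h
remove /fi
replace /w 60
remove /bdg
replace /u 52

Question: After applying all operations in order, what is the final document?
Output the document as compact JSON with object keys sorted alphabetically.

Answer: {"u":52,"w":60}

Derivation:
After op 1 (add /w 62): {"mkg":38,"u":27,"w":62}
After op 2 (add /fi 93): {"fi":93,"mkg":38,"u":27,"w":62}
After op 3 (remove /mkg): {"fi":93,"u":27,"w":62}
After op 4 (add /h 79): {"fi":93,"h":79,"u":27,"w":62}
After op 5 (add /bdg 53): {"bdg":53,"fi":93,"h":79,"u":27,"w":62}
After op 6 (replace /bdg 44): {"bdg":44,"fi":93,"h":79,"u":27,"w":62}
After op 7 (remove /h): {"bdg":44,"fi":93,"u":27,"w":62}
After op 8 (remove /fi): {"bdg":44,"u":27,"w":62}
After op 9 (replace /w 60): {"bdg":44,"u":27,"w":60}
After op 10 (remove /bdg): {"u":27,"w":60}
After op 11 (replace /u 52): {"u":52,"w":60}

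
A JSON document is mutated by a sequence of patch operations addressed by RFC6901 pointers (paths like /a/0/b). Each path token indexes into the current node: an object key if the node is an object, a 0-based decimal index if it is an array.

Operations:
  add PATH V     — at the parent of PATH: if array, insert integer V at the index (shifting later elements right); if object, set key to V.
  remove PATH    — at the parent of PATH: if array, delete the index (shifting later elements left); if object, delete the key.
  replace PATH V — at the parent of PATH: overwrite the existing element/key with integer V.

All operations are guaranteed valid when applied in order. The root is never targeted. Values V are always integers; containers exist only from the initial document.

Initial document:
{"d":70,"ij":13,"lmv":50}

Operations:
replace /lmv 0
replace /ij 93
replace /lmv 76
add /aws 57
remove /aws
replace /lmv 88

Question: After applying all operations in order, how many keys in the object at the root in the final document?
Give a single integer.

After op 1 (replace /lmv 0): {"d":70,"ij":13,"lmv":0}
After op 2 (replace /ij 93): {"d":70,"ij":93,"lmv":0}
After op 3 (replace /lmv 76): {"d":70,"ij":93,"lmv":76}
After op 4 (add /aws 57): {"aws":57,"d":70,"ij":93,"lmv":76}
After op 5 (remove /aws): {"d":70,"ij":93,"lmv":76}
After op 6 (replace /lmv 88): {"d":70,"ij":93,"lmv":88}
Size at the root: 3

Answer: 3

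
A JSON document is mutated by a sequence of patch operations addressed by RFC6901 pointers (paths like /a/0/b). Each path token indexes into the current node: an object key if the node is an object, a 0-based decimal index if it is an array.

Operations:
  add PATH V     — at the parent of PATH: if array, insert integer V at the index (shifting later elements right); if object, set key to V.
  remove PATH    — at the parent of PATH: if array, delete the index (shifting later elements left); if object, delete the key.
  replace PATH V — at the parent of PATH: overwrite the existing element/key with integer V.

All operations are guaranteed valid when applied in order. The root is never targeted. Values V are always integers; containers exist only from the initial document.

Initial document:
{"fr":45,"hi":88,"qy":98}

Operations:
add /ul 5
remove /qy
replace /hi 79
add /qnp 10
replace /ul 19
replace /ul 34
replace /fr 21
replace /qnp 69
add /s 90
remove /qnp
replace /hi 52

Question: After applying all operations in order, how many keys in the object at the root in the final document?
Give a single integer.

After op 1 (add /ul 5): {"fr":45,"hi":88,"qy":98,"ul":5}
After op 2 (remove /qy): {"fr":45,"hi":88,"ul":5}
After op 3 (replace /hi 79): {"fr":45,"hi":79,"ul":5}
After op 4 (add /qnp 10): {"fr":45,"hi":79,"qnp":10,"ul":5}
After op 5 (replace /ul 19): {"fr":45,"hi":79,"qnp":10,"ul":19}
After op 6 (replace /ul 34): {"fr":45,"hi":79,"qnp":10,"ul":34}
After op 7 (replace /fr 21): {"fr":21,"hi":79,"qnp":10,"ul":34}
After op 8 (replace /qnp 69): {"fr":21,"hi":79,"qnp":69,"ul":34}
After op 9 (add /s 90): {"fr":21,"hi":79,"qnp":69,"s":90,"ul":34}
After op 10 (remove /qnp): {"fr":21,"hi":79,"s":90,"ul":34}
After op 11 (replace /hi 52): {"fr":21,"hi":52,"s":90,"ul":34}
Size at the root: 4

Answer: 4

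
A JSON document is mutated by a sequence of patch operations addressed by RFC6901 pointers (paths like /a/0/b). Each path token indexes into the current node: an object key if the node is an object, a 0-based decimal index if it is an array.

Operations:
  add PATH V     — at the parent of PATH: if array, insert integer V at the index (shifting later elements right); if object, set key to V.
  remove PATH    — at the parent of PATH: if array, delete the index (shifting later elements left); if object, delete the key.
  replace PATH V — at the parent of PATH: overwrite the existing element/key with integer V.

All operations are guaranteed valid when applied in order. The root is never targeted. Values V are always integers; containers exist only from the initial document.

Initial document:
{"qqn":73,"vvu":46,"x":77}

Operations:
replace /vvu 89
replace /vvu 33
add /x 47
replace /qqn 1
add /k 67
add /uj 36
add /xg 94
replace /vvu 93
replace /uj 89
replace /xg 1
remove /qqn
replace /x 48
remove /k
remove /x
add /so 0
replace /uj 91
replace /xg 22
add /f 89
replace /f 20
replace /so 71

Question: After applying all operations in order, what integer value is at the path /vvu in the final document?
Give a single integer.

Answer: 93

Derivation:
After op 1 (replace /vvu 89): {"qqn":73,"vvu":89,"x":77}
After op 2 (replace /vvu 33): {"qqn":73,"vvu":33,"x":77}
After op 3 (add /x 47): {"qqn":73,"vvu":33,"x":47}
After op 4 (replace /qqn 1): {"qqn":1,"vvu":33,"x":47}
After op 5 (add /k 67): {"k":67,"qqn":1,"vvu":33,"x":47}
After op 6 (add /uj 36): {"k":67,"qqn":1,"uj":36,"vvu":33,"x":47}
After op 7 (add /xg 94): {"k":67,"qqn":1,"uj":36,"vvu":33,"x":47,"xg":94}
After op 8 (replace /vvu 93): {"k":67,"qqn":1,"uj":36,"vvu":93,"x":47,"xg":94}
After op 9 (replace /uj 89): {"k":67,"qqn":1,"uj":89,"vvu":93,"x":47,"xg":94}
After op 10 (replace /xg 1): {"k":67,"qqn":1,"uj":89,"vvu":93,"x":47,"xg":1}
After op 11 (remove /qqn): {"k":67,"uj":89,"vvu":93,"x":47,"xg":1}
After op 12 (replace /x 48): {"k":67,"uj":89,"vvu":93,"x":48,"xg":1}
After op 13 (remove /k): {"uj":89,"vvu":93,"x":48,"xg":1}
After op 14 (remove /x): {"uj":89,"vvu":93,"xg":1}
After op 15 (add /so 0): {"so":0,"uj":89,"vvu":93,"xg":1}
After op 16 (replace /uj 91): {"so":0,"uj":91,"vvu":93,"xg":1}
After op 17 (replace /xg 22): {"so":0,"uj":91,"vvu":93,"xg":22}
After op 18 (add /f 89): {"f":89,"so":0,"uj":91,"vvu":93,"xg":22}
After op 19 (replace /f 20): {"f":20,"so":0,"uj":91,"vvu":93,"xg":22}
After op 20 (replace /so 71): {"f":20,"so":71,"uj":91,"vvu":93,"xg":22}
Value at /vvu: 93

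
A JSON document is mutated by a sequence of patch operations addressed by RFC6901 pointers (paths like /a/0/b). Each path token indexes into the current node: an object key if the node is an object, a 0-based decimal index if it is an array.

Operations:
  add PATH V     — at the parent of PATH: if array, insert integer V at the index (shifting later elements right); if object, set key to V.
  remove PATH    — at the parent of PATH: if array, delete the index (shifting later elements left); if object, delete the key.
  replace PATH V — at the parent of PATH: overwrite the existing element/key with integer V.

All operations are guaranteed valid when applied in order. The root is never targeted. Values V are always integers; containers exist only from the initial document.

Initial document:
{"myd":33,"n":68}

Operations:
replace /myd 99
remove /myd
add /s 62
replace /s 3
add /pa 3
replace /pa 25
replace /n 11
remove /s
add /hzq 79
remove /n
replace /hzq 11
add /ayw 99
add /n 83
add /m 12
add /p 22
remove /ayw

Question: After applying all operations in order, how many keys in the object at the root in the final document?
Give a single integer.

Answer: 5

Derivation:
After op 1 (replace /myd 99): {"myd":99,"n":68}
After op 2 (remove /myd): {"n":68}
After op 3 (add /s 62): {"n":68,"s":62}
After op 4 (replace /s 3): {"n":68,"s":3}
After op 5 (add /pa 3): {"n":68,"pa":3,"s":3}
After op 6 (replace /pa 25): {"n":68,"pa":25,"s":3}
After op 7 (replace /n 11): {"n":11,"pa":25,"s":3}
After op 8 (remove /s): {"n":11,"pa":25}
After op 9 (add /hzq 79): {"hzq":79,"n":11,"pa":25}
After op 10 (remove /n): {"hzq":79,"pa":25}
After op 11 (replace /hzq 11): {"hzq":11,"pa":25}
After op 12 (add /ayw 99): {"ayw":99,"hzq":11,"pa":25}
After op 13 (add /n 83): {"ayw":99,"hzq":11,"n":83,"pa":25}
After op 14 (add /m 12): {"ayw":99,"hzq":11,"m":12,"n":83,"pa":25}
After op 15 (add /p 22): {"ayw":99,"hzq":11,"m":12,"n":83,"p":22,"pa":25}
After op 16 (remove /ayw): {"hzq":11,"m":12,"n":83,"p":22,"pa":25}
Size at the root: 5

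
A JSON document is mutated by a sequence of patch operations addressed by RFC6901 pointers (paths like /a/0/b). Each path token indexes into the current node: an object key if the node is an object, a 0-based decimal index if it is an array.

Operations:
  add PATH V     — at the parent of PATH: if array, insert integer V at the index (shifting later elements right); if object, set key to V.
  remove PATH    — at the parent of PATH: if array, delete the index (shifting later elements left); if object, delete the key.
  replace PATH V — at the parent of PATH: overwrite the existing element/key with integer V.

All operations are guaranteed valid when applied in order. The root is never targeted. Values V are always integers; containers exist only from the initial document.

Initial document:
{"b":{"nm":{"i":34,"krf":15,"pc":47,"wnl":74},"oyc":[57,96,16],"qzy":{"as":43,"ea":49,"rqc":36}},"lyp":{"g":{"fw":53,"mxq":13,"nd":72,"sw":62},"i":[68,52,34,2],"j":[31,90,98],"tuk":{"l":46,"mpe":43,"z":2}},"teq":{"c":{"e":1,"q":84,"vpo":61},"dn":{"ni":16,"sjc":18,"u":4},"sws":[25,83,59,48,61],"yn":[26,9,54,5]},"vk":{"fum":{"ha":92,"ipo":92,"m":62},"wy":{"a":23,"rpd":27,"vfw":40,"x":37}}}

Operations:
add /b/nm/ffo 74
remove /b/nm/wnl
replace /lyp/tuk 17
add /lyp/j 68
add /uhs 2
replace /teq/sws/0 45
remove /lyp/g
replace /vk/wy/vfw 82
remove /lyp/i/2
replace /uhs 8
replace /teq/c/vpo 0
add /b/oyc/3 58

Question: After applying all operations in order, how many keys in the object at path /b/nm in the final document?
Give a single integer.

Answer: 4

Derivation:
After op 1 (add /b/nm/ffo 74): {"b":{"nm":{"ffo":74,"i":34,"krf":15,"pc":47,"wnl":74},"oyc":[57,96,16],"qzy":{"as":43,"ea":49,"rqc":36}},"lyp":{"g":{"fw":53,"mxq":13,"nd":72,"sw":62},"i":[68,52,34,2],"j":[31,90,98],"tuk":{"l":46,"mpe":43,"z":2}},"teq":{"c":{"e":1,"q":84,"vpo":61},"dn":{"ni":16,"sjc":18,"u":4},"sws":[25,83,59,48,61],"yn":[26,9,54,5]},"vk":{"fum":{"ha":92,"ipo":92,"m":62},"wy":{"a":23,"rpd":27,"vfw":40,"x":37}}}
After op 2 (remove /b/nm/wnl): {"b":{"nm":{"ffo":74,"i":34,"krf":15,"pc":47},"oyc":[57,96,16],"qzy":{"as":43,"ea":49,"rqc":36}},"lyp":{"g":{"fw":53,"mxq":13,"nd":72,"sw":62},"i":[68,52,34,2],"j":[31,90,98],"tuk":{"l":46,"mpe":43,"z":2}},"teq":{"c":{"e":1,"q":84,"vpo":61},"dn":{"ni":16,"sjc":18,"u":4},"sws":[25,83,59,48,61],"yn":[26,9,54,5]},"vk":{"fum":{"ha":92,"ipo":92,"m":62},"wy":{"a":23,"rpd":27,"vfw":40,"x":37}}}
After op 3 (replace /lyp/tuk 17): {"b":{"nm":{"ffo":74,"i":34,"krf":15,"pc":47},"oyc":[57,96,16],"qzy":{"as":43,"ea":49,"rqc":36}},"lyp":{"g":{"fw":53,"mxq":13,"nd":72,"sw":62},"i":[68,52,34,2],"j":[31,90,98],"tuk":17},"teq":{"c":{"e":1,"q":84,"vpo":61},"dn":{"ni":16,"sjc":18,"u":4},"sws":[25,83,59,48,61],"yn":[26,9,54,5]},"vk":{"fum":{"ha":92,"ipo":92,"m":62},"wy":{"a":23,"rpd":27,"vfw":40,"x":37}}}
After op 4 (add /lyp/j 68): {"b":{"nm":{"ffo":74,"i":34,"krf":15,"pc":47},"oyc":[57,96,16],"qzy":{"as":43,"ea":49,"rqc":36}},"lyp":{"g":{"fw":53,"mxq":13,"nd":72,"sw":62},"i":[68,52,34,2],"j":68,"tuk":17},"teq":{"c":{"e":1,"q":84,"vpo":61},"dn":{"ni":16,"sjc":18,"u":4},"sws":[25,83,59,48,61],"yn":[26,9,54,5]},"vk":{"fum":{"ha":92,"ipo":92,"m":62},"wy":{"a":23,"rpd":27,"vfw":40,"x":37}}}
After op 5 (add /uhs 2): {"b":{"nm":{"ffo":74,"i":34,"krf":15,"pc":47},"oyc":[57,96,16],"qzy":{"as":43,"ea":49,"rqc":36}},"lyp":{"g":{"fw":53,"mxq":13,"nd":72,"sw":62},"i":[68,52,34,2],"j":68,"tuk":17},"teq":{"c":{"e":1,"q":84,"vpo":61},"dn":{"ni":16,"sjc":18,"u":4},"sws":[25,83,59,48,61],"yn":[26,9,54,5]},"uhs":2,"vk":{"fum":{"ha":92,"ipo":92,"m":62},"wy":{"a":23,"rpd":27,"vfw":40,"x":37}}}
After op 6 (replace /teq/sws/0 45): {"b":{"nm":{"ffo":74,"i":34,"krf":15,"pc":47},"oyc":[57,96,16],"qzy":{"as":43,"ea":49,"rqc":36}},"lyp":{"g":{"fw":53,"mxq":13,"nd":72,"sw":62},"i":[68,52,34,2],"j":68,"tuk":17},"teq":{"c":{"e":1,"q":84,"vpo":61},"dn":{"ni":16,"sjc":18,"u":4},"sws":[45,83,59,48,61],"yn":[26,9,54,5]},"uhs":2,"vk":{"fum":{"ha":92,"ipo":92,"m":62},"wy":{"a":23,"rpd":27,"vfw":40,"x":37}}}
After op 7 (remove /lyp/g): {"b":{"nm":{"ffo":74,"i":34,"krf":15,"pc":47},"oyc":[57,96,16],"qzy":{"as":43,"ea":49,"rqc":36}},"lyp":{"i":[68,52,34,2],"j":68,"tuk":17},"teq":{"c":{"e":1,"q":84,"vpo":61},"dn":{"ni":16,"sjc":18,"u":4},"sws":[45,83,59,48,61],"yn":[26,9,54,5]},"uhs":2,"vk":{"fum":{"ha":92,"ipo":92,"m":62},"wy":{"a":23,"rpd":27,"vfw":40,"x":37}}}
After op 8 (replace /vk/wy/vfw 82): {"b":{"nm":{"ffo":74,"i":34,"krf":15,"pc":47},"oyc":[57,96,16],"qzy":{"as":43,"ea":49,"rqc":36}},"lyp":{"i":[68,52,34,2],"j":68,"tuk":17},"teq":{"c":{"e":1,"q":84,"vpo":61},"dn":{"ni":16,"sjc":18,"u":4},"sws":[45,83,59,48,61],"yn":[26,9,54,5]},"uhs":2,"vk":{"fum":{"ha":92,"ipo":92,"m":62},"wy":{"a":23,"rpd":27,"vfw":82,"x":37}}}
After op 9 (remove /lyp/i/2): {"b":{"nm":{"ffo":74,"i":34,"krf":15,"pc":47},"oyc":[57,96,16],"qzy":{"as":43,"ea":49,"rqc":36}},"lyp":{"i":[68,52,2],"j":68,"tuk":17},"teq":{"c":{"e":1,"q":84,"vpo":61},"dn":{"ni":16,"sjc":18,"u":4},"sws":[45,83,59,48,61],"yn":[26,9,54,5]},"uhs":2,"vk":{"fum":{"ha":92,"ipo":92,"m":62},"wy":{"a":23,"rpd":27,"vfw":82,"x":37}}}
After op 10 (replace /uhs 8): {"b":{"nm":{"ffo":74,"i":34,"krf":15,"pc":47},"oyc":[57,96,16],"qzy":{"as":43,"ea":49,"rqc":36}},"lyp":{"i":[68,52,2],"j":68,"tuk":17},"teq":{"c":{"e":1,"q":84,"vpo":61},"dn":{"ni":16,"sjc":18,"u":4},"sws":[45,83,59,48,61],"yn":[26,9,54,5]},"uhs":8,"vk":{"fum":{"ha":92,"ipo":92,"m":62},"wy":{"a":23,"rpd":27,"vfw":82,"x":37}}}
After op 11 (replace /teq/c/vpo 0): {"b":{"nm":{"ffo":74,"i":34,"krf":15,"pc":47},"oyc":[57,96,16],"qzy":{"as":43,"ea":49,"rqc":36}},"lyp":{"i":[68,52,2],"j":68,"tuk":17},"teq":{"c":{"e":1,"q":84,"vpo":0},"dn":{"ni":16,"sjc":18,"u":4},"sws":[45,83,59,48,61],"yn":[26,9,54,5]},"uhs":8,"vk":{"fum":{"ha":92,"ipo":92,"m":62},"wy":{"a":23,"rpd":27,"vfw":82,"x":37}}}
After op 12 (add /b/oyc/3 58): {"b":{"nm":{"ffo":74,"i":34,"krf":15,"pc":47},"oyc":[57,96,16,58],"qzy":{"as":43,"ea":49,"rqc":36}},"lyp":{"i":[68,52,2],"j":68,"tuk":17},"teq":{"c":{"e":1,"q":84,"vpo":0},"dn":{"ni":16,"sjc":18,"u":4},"sws":[45,83,59,48,61],"yn":[26,9,54,5]},"uhs":8,"vk":{"fum":{"ha":92,"ipo":92,"m":62},"wy":{"a":23,"rpd":27,"vfw":82,"x":37}}}
Size at path /b/nm: 4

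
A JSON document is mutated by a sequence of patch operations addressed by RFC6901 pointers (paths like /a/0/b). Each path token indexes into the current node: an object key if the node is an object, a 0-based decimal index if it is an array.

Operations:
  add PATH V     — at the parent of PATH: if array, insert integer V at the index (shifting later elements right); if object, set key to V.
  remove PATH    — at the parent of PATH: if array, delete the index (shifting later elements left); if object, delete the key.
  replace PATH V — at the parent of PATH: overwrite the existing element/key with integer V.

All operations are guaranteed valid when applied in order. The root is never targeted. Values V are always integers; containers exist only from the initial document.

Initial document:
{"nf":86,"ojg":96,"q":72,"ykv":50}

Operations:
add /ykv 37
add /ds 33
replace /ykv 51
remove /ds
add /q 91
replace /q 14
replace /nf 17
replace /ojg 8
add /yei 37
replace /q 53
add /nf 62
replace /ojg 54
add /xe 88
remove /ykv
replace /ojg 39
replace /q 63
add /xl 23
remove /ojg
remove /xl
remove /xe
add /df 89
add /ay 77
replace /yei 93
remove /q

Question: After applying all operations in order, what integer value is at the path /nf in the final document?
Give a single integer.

After op 1 (add /ykv 37): {"nf":86,"ojg":96,"q":72,"ykv":37}
After op 2 (add /ds 33): {"ds":33,"nf":86,"ojg":96,"q":72,"ykv":37}
After op 3 (replace /ykv 51): {"ds":33,"nf":86,"ojg":96,"q":72,"ykv":51}
After op 4 (remove /ds): {"nf":86,"ojg":96,"q":72,"ykv":51}
After op 5 (add /q 91): {"nf":86,"ojg":96,"q":91,"ykv":51}
After op 6 (replace /q 14): {"nf":86,"ojg":96,"q":14,"ykv":51}
After op 7 (replace /nf 17): {"nf":17,"ojg":96,"q":14,"ykv":51}
After op 8 (replace /ojg 8): {"nf":17,"ojg":8,"q":14,"ykv":51}
After op 9 (add /yei 37): {"nf":17,"ojg":8,"q":14,"yei":37,"ykv":51}
After op 10 (replace /q 53): {"nf":17,"ojg":8,"q":53,"yei":37,"ykv":51}
After op 11 (add /nf 62): {"nf":62,"ojg":8,"q":53,"yei":37,"ykv":51}
After op 12 (replace /ojg 54): {"nf":62,"ojg":54,"q":53,"yei":37,"ykv":51}
After op 13 (add /xe 88): {"nf":62,"ojg":54,"q":53,"xe":88,"yei":37,"ykv":51}
After op 14 (remove /ykv): {"nf":62,"ojg":54,"q":53,"xe":88,"yei":37}
After op 15 (replace /ojg 39): {"nf":62,"ojg":39,"q":53,"xe":88,"yei":37}
After op 16 (replace /q 63): {"nf":62,"ojg":39,"q":63,"xe":88,"yei":37}
After op 17 (add /xl 23): {"nf":62,"ojg":39,"q":63,"xe":88,"xl":23,"yei":37}
After op 18 (remove /ojg): {"nf":62,"q":63,"xe":88,"xl":23,"yei":37}
After op 19 (remove /xl): {"nf":62,"q":63,"xe":88,"yei":37}
After op 20 (remove /xe): {"nf":62,"q":63,"yei":37}
After op 21 (add /df 89): {"df":89,"nf":62,"q":63,"yei":37}
After op 22 (add /ay 77): {"ay":77,"df":89,"nf":62,"q":63,"yei":37}
After op 23 (replace /yei 93): {"ay":77,"df":89,"nf":62,"q":63,"yei":93}
After op 24 (remove /q): {"ay":77,"df":89,"nf":62,"yei":93}
Value at /nf: 62

Answer: 62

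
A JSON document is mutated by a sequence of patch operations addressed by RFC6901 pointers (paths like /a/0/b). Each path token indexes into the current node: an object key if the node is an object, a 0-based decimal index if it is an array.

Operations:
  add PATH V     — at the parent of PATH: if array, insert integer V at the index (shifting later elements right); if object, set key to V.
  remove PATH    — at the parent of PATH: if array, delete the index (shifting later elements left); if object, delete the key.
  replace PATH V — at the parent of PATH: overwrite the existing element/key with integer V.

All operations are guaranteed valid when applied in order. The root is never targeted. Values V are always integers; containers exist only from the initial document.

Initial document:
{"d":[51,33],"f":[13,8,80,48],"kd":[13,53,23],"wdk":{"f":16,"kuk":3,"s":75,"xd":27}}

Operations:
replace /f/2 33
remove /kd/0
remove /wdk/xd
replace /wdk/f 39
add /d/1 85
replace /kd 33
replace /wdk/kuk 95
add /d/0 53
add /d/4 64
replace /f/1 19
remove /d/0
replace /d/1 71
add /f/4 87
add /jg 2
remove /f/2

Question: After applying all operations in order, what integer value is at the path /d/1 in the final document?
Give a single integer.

After op 1 (replace /f/2 33): {"d":[51,33],"f":[13,8,33,48],"kd":[13,53,23],"wdk":{"f":16,"kuk":3,"s":75,"xd":27}}
After op 2 (remove /kd/0): {"d":[51,33],"f":[13,8,33,48],"kd":[53,23],"wdk":{"f":16,"kuk":3,"s":75,"xd":27}}
After op 3 (remove /wdk/xd): {"d":[51,33],"f":[13,8,33,48],"kd":[53,23],"wdk":{"f":16,"kuk":3,"s":75}}
After op 4 (replace /wdk/f 39): {"d":[51,33],"f":[13,8,33,48],"kd":[53,23],"wdk":{"f":39,"kuk":3,"s":75}}
After op 5 (add /d/1 85): {"d":[51,85,33],"f":[13,8,33,48],"kd":[53,23],"wdk":{"f":39,"kuk":3,"s":75}}
After op 6 (replace /kd 33): {"d":[51,85,33],"f":[13,8,33,48],"kd":33,"wdk":{"f":39,"kuk":3,"s":75}}
After op 7 (replace /wdk/kuk 95): {"d":[51,85,33],"f":[13,8,33,48],"kd":33,"wdk":{"f":39,"kuk":95,"s":75}}
After op 8 (add /d/0 53): {"d":[53,51,85,33],"f":[13,8,33,48],"kd":33,"wdk":{"f":39,"kuk":95,"s":75}}
After op 9 (add /d/4 64): {"d":[53,51,85,33,64],"f":[13,8,33,48],"kd":33,"wdk":{"f":39,"kuk":95,"s":75}}
After op 10 (replace /f/1 19): {"d":[53,51,85,33,64],"f":[13,19,33,48],"kd":33,"wdk":{"f":39,"kuk":95,"s":75}}
After op 11 (remove /d/0): {"d":[51,85,33,64],"f":[13,19,33,48],"kd":33,"wdk":{"f":39,"kuk":95,"s":75}}
After op 12 (replace /d/1 71): {"d":[51,71,33,64],"f":[13,19,33,48],"kd":33,"wdk":{"f":39,"kuk":95,"s":75}}
After op 13 (add /f/4 87): {"d":[51,71,33,64],"f":[13,19,33,48,87],"kd":33,"wdk":{"f":39,"kuk":95,"s":75}}
After op 14 (add /jg 2): {"d":[51,71,33,64],"f":[13,19,33,48,87],"jg":2,"kd":33,"wdk":{"f":39,"kuk":95,"s":75}}
After op 15 (remove /f/2): {"d":[51,71,33,64],"f":[13,19,48,87],"jg":2,"kd":33,"wdk":{"f":39,"kuk":95,"s":75}}
Value at /d/1: 71

Answer: 71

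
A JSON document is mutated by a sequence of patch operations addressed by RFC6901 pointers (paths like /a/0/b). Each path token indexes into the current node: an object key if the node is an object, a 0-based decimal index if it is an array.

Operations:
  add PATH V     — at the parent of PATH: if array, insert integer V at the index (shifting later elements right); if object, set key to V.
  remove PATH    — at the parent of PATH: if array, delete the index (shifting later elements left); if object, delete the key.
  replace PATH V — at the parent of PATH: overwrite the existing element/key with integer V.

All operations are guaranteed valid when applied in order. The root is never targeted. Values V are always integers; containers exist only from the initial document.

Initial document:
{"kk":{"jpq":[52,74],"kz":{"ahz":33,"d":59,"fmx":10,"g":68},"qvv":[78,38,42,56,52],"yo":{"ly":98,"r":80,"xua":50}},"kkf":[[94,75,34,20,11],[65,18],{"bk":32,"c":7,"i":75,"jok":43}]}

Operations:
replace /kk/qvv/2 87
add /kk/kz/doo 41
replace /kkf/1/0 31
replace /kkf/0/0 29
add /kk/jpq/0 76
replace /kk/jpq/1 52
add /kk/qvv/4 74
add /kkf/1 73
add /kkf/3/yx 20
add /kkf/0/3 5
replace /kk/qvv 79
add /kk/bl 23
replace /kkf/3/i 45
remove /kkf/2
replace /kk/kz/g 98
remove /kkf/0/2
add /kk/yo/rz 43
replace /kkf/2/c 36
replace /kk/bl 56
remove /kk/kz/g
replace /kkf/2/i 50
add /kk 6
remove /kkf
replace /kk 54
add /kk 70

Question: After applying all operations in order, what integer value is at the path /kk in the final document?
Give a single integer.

After op 1 (replace /kk/qvv/2 87): {"kk":{"jpq":[52,74],"kz":{"ahz":33,"d":59,"fmx":10,"g":68},"qvv":[78,38,87,56,52],"yo":{"ly":98,"r":80,"xua":50}},"kkf":[[94,75,34,20,11],[65,18],{"bk":32,"c":7,"i":75,"jok":43}]}
After op 2 (add /kk/kz/doo 41): {"kk":{"jpq":[52,74],"kz":{"ahz":33,"d":59,"doo":41,"fmx":10,"g":68},"qvv":[78,38,87,56,52],"yo":{"ly":98,"r":80,"xua":50}},"kkf":[[94,75,34,20,11],[65,18],{"bk":32,"c":7,"i":75,"jok":43}]}
After op 3 (replace /kkf/1/0 31): {"kk":{"jpq":[52,74],"kz":{"ahz":33,"d":59,"doo":41,"fmx":10,"g":68},"qvv":[78,38,87,56,52],"yo":{"ly":98,"r":80,"xua":50}},"kkf":[[94,75,34,20,11],[31,18],{"bk":32,"c":7,"i":75,"jok":43}]}
After op 4 (replace /kkf/0/0 29): {"kk":{"jpq":[52,74],"kz":{"ahz":33,"d":59,"doo":41,"fmx":10,"g":68},"qvv":[78,38,87,56,52],"yo":{"ly":98,"r":80,"xua":50}},"kkf":[[29,75,34,20,11],[31,18],{"bk":32,"c":7,"i":75,"jok":43}]}
After op 5 (add /kk/jpq/0 76): {"kk":{"jpq":[76,52,74],"kz":{"ahz":33,"d":59,"doo":41,"fmx":10,"g":68},"qvv":[78,38,87,56,52],"yo":{"ly":98,"r":80,"xua":50}},"kkf":[[29,75,34,20,11],[31,18],{"bk":32,"c":7,"i":75,"jok":43}]}
After op 6 (replace /kk/jpq/1 52): {"kk":{"jpq":[76,52,74],"kz":{"ahz":33,"d":59,"doo":41,"fmx":10,"g":68},"qvv":[78,38,87,56,52],"yo":{"ly":98,"r":80,"xua":50}},"kkf":[[29,75,34,20,11],[31,18],{"bk":32,"c":7,"i":75,"jok":43}]}
After op 7 (add /kk/qvv/4 74): {"kk":{"jpq":[76,52,74],"kz":{"ahz":33,"d":59,"doo":41,"fmx":10,"g":68},"qvv":[78,38,87,56,74,52],"yo":{"ly":98,"r":80,"xua":50}},"kkf":[[29,75,34,20,11],[31,18],{"bk":32,"c":7,"i":75,"jok":43}]}
After op 8 (add /kkf/1 73): {"kk":{"jpq":[76,52,74],"kz":{"ahz":33,"d":59,"doo":41,"fmx":10,"g":68},"qvv":[78,38,87,56,74,52],"yo":{"ly":98,"r":80,"xua":50}},"kkf":[[29,75,34,20,11],73,[31,18],{"bk":32,"c":7,"i":75,"jok":43}]}
After op 9 (add /kkf/3/yx 20): {"kk":{"jpq":[76,52,74],"kz":{"ahz":33,"d":59,"doo":41,"fmx":10,"g":68},"qvv":[78,38,87,56,74,52],"yo":{"ly":98,"r":80,"xua":50}},"kkf":[[29,75,34,20,11],73,[31,18],{"bk":32,"c":7,"i":75,"jok":43,"yx":20}]}
After op 10 (add /kkf/0/3 5): {"kk":{"jpq":[76,52,74],"kz":{"ahz":33,"d":59,"doo":41,"fmx":10,"g":68},"qvv":[78,38,87,56,74,52],"yo":{"ly":98,"r":80,"xua":50}},"kkf":[[29,75,34,5,20,11],73,[31,18],{"bk":32,"c":7,"i":75,"jok":43,"yx":20}]}
After op 11 (replace /kk/qvv 79): {"kk":{"jpq":[76,52,74],"kz":{"ahz":33,"d":59,"doo":41,"fmx":10,"g":68},"qvv":79,"yo":{"ly":98,"r":80,"xua":50}},"kkf":[[29,75,34,5,20,11],73,[31,18],{"bk":32,"c":7,"i":75,"jok":43,"yx":20}]}
After op 12 (add /kk/bl 23): {"kk":{"bl":23,"jpq":[76,52,74],"kz":{"ahz":33,"d":59,"doo":41,"fmx":10,"g":68},"qvv":79,"yo":{"ly":98,"r":80,"xua":50}},"kkf":[[29,75,34,5,20,11],73,[31,18],{"bk":32,"c":7,"i":75,"jok":43,"yx":20}]}
After op 13 (replace /kkf/3/i 45): {"kk":{"bl":23,"jpq":[76,52,74],"kz":{"ahz":33,"d":59,"doo":41,"fmx":10,"g":68},"qvv":79,"yo":{"ly":98,"r":80,"xua":50}},"kkf":[[29,75,34,5,20,11],73,[31,18],{"bk":32,"c":7,"i":45,"jok":43,"yx":20}]}
After op 14 (remove /kkf/2): {"kk":{"bl":23,"jpq":[76,52,74],"kz":{"ahz":33,"d":59,"doo":41,"fmx":10,"g":68},"qvv":79,"yo":{"ly":98,"r":80,"xua":50}},"kkf":[[29,75,34,5,20,11],73,{"bk":32,"c":7,"i":45,"jok":43,"yx":20}]}
After op 15 (replace /kk/kz/g 98): {"kk":{"bl":23,"jpq":[76,52,74],"kz":{"ahz":33,"d":59,"doo":41,"fmx":10,"g":98},"qvv":79,"yo":{"ly":98,"r":80,"xua":50}},"kkf":[[29,75,34,5,20,11],73,{"bk":32,"c":7,"i":45,"jok":43,"yx":20}]}
After op 16 (remove /kkf/0/2): {"kk":{"bl":23,"jpq":[76,52,74],"kz":{"ahz":33,"d":59,"doo":41,"fmx":10,"g":98},"qvv":79,"yo":{"ly":98,"r":80,"xua":50}},"kkf":[[29,75,5,20,11],73,{"bk":32,"c":7,"i":45,"jok":43,"yx":20}]}
After op 17 (add /kk/yo/rz 43): {"kk":{"bl":23,"jpq":[76,52,74],"kz":{"ahz":33,"d":59,"doo":41,"fmx":10,"g":98},"qvv":79,"yo":{"ly":98,"r":80,"rz":43,"xua":50}},"kkf":[[29,75,5,20,11],73,{"bk":32,"c":7,"i":45,"jok":43,"yx":20}]}
After op 18 (replace /kkf/2/c 36): {"kk":{"bl":23,"jpq":[76,52,74],"kz":{"ahz":33,"d":59,"doo":41,"fmx":10,"g":98},"qvv":79,"yo":{"ly":98,"r":80,"rz":43,"xua":50}},"kkf":[[29,75,5,20,11],73,{"bk":32,"c":36,"i":45,"jok":43,"yx":20}]}
After op 19 (replace /kk/bl 56): {"kk":{"bl":56,"jpq":[76,52,74],"kz":{"ahz":33,"d":59,"doo":41,"fmx":10,"g":98},"qvv":79,"yo":{"ly":98,"r":80,"rz":43,"xua":50}},"kkf":[[29,75,5,20,11],73,{"bk":32,"c":36,"i":45,"jok":43,"yx":20}]}
After op 20 (remove /kk/kz/g): {"kk":{"bl":56,"jpq":[76,52,74],"kz":{"ahz":33,"d":59,"doo":41,"fmx":10},"qvv":79,"yo":{"ly":98,"r":80,"rz":43,"xua":50}},"kkf":[[29,75,5,20,11],73,{"bk":32,"c":36,"i":45,"jok":43,"yx":20}]}
After op 21 (replace /kkf/2/i 50): {"kk":{"bl":56,"jpq":[76,52,74],"kz":{"ahz":33,"d":59,"doo":41,"fmx":10},"qvv":79,"yo":{"ly":98,"r":80,"rz":43,"xua":50}},"kkf":[[29,75,5,20,11],73,{"bk":32,"c":36,"i":50,"jok":43,"yx":20}]}
After op 22 (add /kk 6): {"kk":6,"kkf":[[29,75,5,20,11],73,{"bk":32,"c":36,"i":50,"jok":43,"yx":20}]}
After op 23 (remove /kkf): {"kk":6}
After op 24 (replace /kk 54): {"kk":54}
After op 25 (add /kk 70): {"kk":70}
Value at /kk: 70

Answer: 70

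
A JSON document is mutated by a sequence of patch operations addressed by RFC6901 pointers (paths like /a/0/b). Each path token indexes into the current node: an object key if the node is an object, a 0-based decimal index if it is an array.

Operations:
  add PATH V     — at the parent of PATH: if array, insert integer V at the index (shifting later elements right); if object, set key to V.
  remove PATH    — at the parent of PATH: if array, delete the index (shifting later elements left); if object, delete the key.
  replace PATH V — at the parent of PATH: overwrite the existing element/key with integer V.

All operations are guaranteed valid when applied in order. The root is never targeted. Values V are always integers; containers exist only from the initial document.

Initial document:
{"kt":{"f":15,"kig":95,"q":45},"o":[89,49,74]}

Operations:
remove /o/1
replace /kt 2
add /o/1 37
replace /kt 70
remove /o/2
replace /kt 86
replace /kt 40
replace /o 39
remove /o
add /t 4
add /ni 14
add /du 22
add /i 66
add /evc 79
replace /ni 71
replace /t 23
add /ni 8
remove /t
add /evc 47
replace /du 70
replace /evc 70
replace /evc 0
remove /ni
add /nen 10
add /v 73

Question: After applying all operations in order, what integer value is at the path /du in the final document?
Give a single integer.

Answer: 70

Derivation:
After op 1 (remove /o/1): {"kt":{"f":15,"kig":95,"q":45},"o":[89,74]}
After op 2 (replace /kt 2): {"kt":2,"o":[89,74]}
After op 3 (add /o/1 37): {"kt":2,"o":[89,37,74]}
After op 4 (replace /kt 70): {"kt":70,"o":[89,37,74]}
After op 5 (remove /o/2): {"kt":70,"o":[89,37]}
After op 6 (replace /kt 86): {"kt":86,"o":[89,37]}
After op 7 (replace /kt 40): {"kt":40,"o":[89,37]}
After op 8 (replace /o 39): {"kt":40,"o":39}
After op 9 (remove /o): {"kt":40}
After op 10 (add /t 4): {"kt":40,"t":4}
After op 11 (add /ni 14): {"kt":40,"ni":14,"t":4}
After op 12 (add /du 22): {"du":22,"kt":40,"ni":14,"t":4}
After op 13 (add /i 66): {"du":22,"i":66,"kt":40,"ni":14,"t":4}
After op 14 (add /evc 79): {"du":22,"evc":79,"i":66,"kt":40,"ni":14,"t":4}
After op 15 (replace /ni 71): {"du":22,"evc":79,"i":66,"kt":40,"ni":71,"t":4}
After op 16 (replace /t 23): {"du":22,"evc":79,"i":66,"kt":40,"ni":71,"t":23}
After op 17 (add /ni 8): {"du":22,"evc":79,"i":66,"kt":40,"ni":8,"t":23}
After op 18 (remove /t): {"du":22,"evc":79,"i":66,"kt":40,"ni":8}
After op 19 (add /evc 47): {"du":22,"evc":47,"i":66,"kt":40,"ni":8}
After op 20 (replace /du 70): {"du":70,"evc":47,"i":66,"kt":40,"ni":8}
After op 21 (replace /evc 70): {"du":70,"evc":70,"i":66,"kt":40,"ni":8}
After op 22 (replace /evc 0): {"du":70,"evc":0,"i":66,"kt":40,"ni":8}
After op 23 (remove /ni): {"du":70,"evc":0,"i":66,"kt":40}
After op 24 (add /nen 10): {"du":70,"evc":0,"i":66,"kt":40,"nen":10}
After op 25 (add /v 73): {"du":70,"evc":0,"i":66,"kt":40,"nen":10,"v":73}
Value at /du: 70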